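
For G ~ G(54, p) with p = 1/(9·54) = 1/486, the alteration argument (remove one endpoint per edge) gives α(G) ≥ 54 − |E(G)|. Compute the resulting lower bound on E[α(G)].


E[|E(G)|] = C(54, 2)·p = 1431 · (1/486) = 53/18.
E[α(G)] ≥ n − E[|E(G)|] = 54 − 53/18 = 919/18.
Numerically: ≈ 51.05556.
(This is only a lower bound; the true E[α(G)] may be larger.)

E[α(G)] ≥ 919/18 ≈ 51.05556.


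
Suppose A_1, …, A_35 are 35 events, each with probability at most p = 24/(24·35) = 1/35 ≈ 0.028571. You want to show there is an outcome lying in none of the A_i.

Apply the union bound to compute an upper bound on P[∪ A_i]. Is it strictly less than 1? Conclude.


Union bound: P[∪_{i=1}^{35} A_i] ≤ Σ_i P[A_i] ≤ 35·p = 35·(1/35) = 1.
Numerically: 1 ≈ 1.000000.
Is 1 < 1? NO.
Since the bound 1 is ≥ 1, the union bound is uninformative here; it does NOT by itself certify existence.

35·p = 1 ≈ 1.000000; existence NOT certified by the union bound.


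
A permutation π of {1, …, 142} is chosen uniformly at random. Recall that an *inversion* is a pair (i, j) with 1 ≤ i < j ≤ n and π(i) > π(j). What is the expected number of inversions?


Write X = Σ X_I over the C(142, 2) = 10011 pairs i < j, with X_I the indicator of one inversion.
There are 10011 indicators.
For each fixed pair i < j, the values π(i) and π(j) are two distinct elements of {1, …, 142} in uniformly random order; by symmetry P[π(i) > π(j)] = 1/2.
By linearity: E[X] = 10011 · (1/2) = C(142, 2) · (1/2) = 10011/2 = 10011/2 ≈ 5005.50000.

E[X] = 10011/2 = 5005.50000.


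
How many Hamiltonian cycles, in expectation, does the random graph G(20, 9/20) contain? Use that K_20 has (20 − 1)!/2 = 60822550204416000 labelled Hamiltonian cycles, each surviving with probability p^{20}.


K_20 has (20 − 1)!/2 = 60822550204416000 labelled Hamiltonian cycles.
For each such Hamiltonian cycle H, let X_H = 1 if all 20 edges of H are present in G. Then P[X_H = 1] = p^{20} = (9/20)^{20} = 12157665459056928801/104857600000000000000000000.
By linearity of expectation: E[X] = Σ_H E[X_H] = 60822550204416000 · p^{20} = 60822550204416000 · 12157665459056928801/104857600000000000000000000 = 180532279724605553545860280221/25600000000000000000.
Numerically: E[X] ≈ 7.052e+09.

E[X] = 60822550204416000 · (9/20)^{20} = 180532279724605553545860280221/25600000000000000000 ≈ 7.052e+09.


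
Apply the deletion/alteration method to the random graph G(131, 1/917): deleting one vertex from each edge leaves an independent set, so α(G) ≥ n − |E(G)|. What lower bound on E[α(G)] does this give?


E[|E(G)|] = C(131, 2)·p = 8515 · (1/917) = 65/7.
E[α(G)] ≥ n − E[|E(G)|] = 131 − 65/7 = 852/7.
Numerically: ≈ 121.714286.
(This is only a lower bound; the true E[α(G)] may be larger.)

E[α(G)] ≥ 852/7 ≈ 121.714286.


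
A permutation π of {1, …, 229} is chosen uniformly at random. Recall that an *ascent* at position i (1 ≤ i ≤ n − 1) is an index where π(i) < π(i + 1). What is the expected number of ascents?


Write X = Σ X_I over i = 1, …, 228, with X_I the indicator of one ascent.
There are 228 indicators.
For each fixed i, the pair (π(i), π(i+1)) is a uniformly random ordered pair of distinct values from {1, …, 229}; by symmetry P[π(i) < π(i+1)] = 1/2.
By linearity: E[X] = 228 · (1/2) = (229 − 1) · (1/2) = 114 ≈ 114.000.

E[X] = 114 = 114.000.


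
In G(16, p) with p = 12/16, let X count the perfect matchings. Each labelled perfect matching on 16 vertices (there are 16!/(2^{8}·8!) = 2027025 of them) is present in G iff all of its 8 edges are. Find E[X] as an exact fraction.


K_16 has 16!/(2^{8}·8!) = 2027025 labelled perfect matchings.
For each such perfect matching H, let X_H = 1 if all 8 edges of H are present in G. Then P[X_H = 1] = p^{8} = (3/4)^{8} = 6561/65536.
Summing the indicators: E[X] = Σ_H E[X_H] = 2027025 · p^{8} = 2027025 · 6561/65536 = 13299311025/65536.
Numerically: E[X] ≈ 2.0293e+05.

E[X] = 2027025 · (3/4)^{8} = 13299311025/65536 ≈ 2.0293e+05.


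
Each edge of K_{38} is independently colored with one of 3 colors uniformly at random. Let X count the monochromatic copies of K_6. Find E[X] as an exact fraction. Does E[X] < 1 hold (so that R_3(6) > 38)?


E[X] = C(38, 6) · 3^{1 − 15} = 2760681 · 3^{−14} = 2760681/4782969.
As a reduced fraction: E[X] = 920227/1594323 ≈ 0.5772.
Is E[X] < 1? YES.
Since E[X] < 1, there exists a 3-coloring of K_{38} with no monochromatic K_6; hence R_3(6) > 38.

E[X] = 920227/1594323 ≈ 0.5772; E[X] < 1, so R_3(6) > 38.


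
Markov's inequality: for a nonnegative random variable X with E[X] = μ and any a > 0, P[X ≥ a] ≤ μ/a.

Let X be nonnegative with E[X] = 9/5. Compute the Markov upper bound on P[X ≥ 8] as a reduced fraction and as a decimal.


μ = E[X] = 9/5, a = 8.
Markov: P[X ≥ 8] ≤ μ/a = (9/5)/8 = 9/40.
Numerically: ≈ 0.225.
(Since a = 8 > μ = 1.800, the bound 9/40 is < 1 and informative.)

P[X ≥ 8] ≤ 9/40 ≈ 0.225.


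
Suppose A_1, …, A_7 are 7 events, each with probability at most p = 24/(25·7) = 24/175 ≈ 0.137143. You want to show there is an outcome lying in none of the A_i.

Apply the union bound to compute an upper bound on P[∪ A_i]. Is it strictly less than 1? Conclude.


Union bound: P[∪_{i=1}^{7} A_i] ≤ Σ_i P[A_i] ≤ 7·p = 7·(24/175) = 24/25.
Numerically: 24/25 ≈ 0.960000.
Is 24/25 < 1? YES.
Since P[∪ A_i] ≤ 24/25 < 1, the complement has P[∩ A_i^c] ≥ 1 − 24/25 = 1/25 > 0, so some outcome avoids every A_i.

7·p = 24/25 ≈ 0.960000; existence CERTIFIED by the union bound.


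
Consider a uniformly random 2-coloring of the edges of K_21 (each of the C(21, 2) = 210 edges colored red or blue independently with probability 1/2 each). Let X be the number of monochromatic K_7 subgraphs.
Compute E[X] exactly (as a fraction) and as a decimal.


Let X = Σ_S X_S over the C(21, 7) = 116280 subsets S of size 7, where X_S = 1 if the K_7 on S is monochromatic.
For a fixed S, the K_7 on S has C(7, 2) = 21 edges. P[all 21 edges red] = (1/2)^21, and likewise for blue, so P[monochromatic] = 2·(1/2)^21 = 2^{1 − 21} = 1/1048576.
By linearity: E[X] = C(21, 7) · 2^{1 − 21} = 116280 · 1/1048576 = 14535/131072.
Numerically: E[X] ≈ 0.110893.

E[X] = C(21,7)·2^(1−C(7,2)) = 14535/131072 ≈ 0.110893.


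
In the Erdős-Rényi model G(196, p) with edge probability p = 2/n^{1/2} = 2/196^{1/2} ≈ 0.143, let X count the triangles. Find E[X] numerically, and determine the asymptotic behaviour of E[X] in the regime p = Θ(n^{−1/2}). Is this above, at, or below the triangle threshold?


Number of potential triangles: C(196, 3) = 1235780.
Each occurs with probability p³ ≈ (0.143)³ ≈ 2.91545e-03.
By linearity: E[X] = C(196, 3)·p³ ≈ 1235780 · 2.91545e-03 ≈ 3602.857.
Since α = 1/2 < 1, p = c/n^{1/2} ≫ 1/n is above the triangle threshold p ~ 1/n. Asymptotically E[X] ~ (c³/6)·n^{3(1−α)} = (2³/6)·n^{1.5} → ∞; triangles are abundant w.h.p.

E[X] ≈ 3602.857; in regime p = Θ(1/n^{1/2}) E[X] diverges (above the triangle threshold p ~ 1/n).


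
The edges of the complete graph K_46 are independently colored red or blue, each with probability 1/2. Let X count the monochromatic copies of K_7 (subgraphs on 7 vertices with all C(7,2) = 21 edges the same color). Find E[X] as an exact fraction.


Let X = Σ_S X_S over the C(46, 7) = 53524680 subsets S of size 7, where X_S = 1 if the K_7 on S is monochromatic.
For a fixed S, the K_7 on S has C(7, 2) = 21 edges. P[all 21 edges red] = (1/2)^21, and likewise for blue, so P[monochromatic] = 2·(1/2)^21 = 2^{1 − 21} = 1/1048576.
By linearity: E[X] = C(46, 7) · 2^{1 − 21} = 53524680 · 1/1048576 = 6690585/131072.
Numerically: E[X] ≈ 51.045.

E[X] = C(46,7)·2^(1−C(7,2)) = 6690585/131072 ≈ 51.045.


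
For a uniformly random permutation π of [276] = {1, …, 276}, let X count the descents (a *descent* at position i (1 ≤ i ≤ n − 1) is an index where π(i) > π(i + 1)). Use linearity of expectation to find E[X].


Write X = Σ X_I over i = 1, …, 275, with X_I the indicator of one descent.
There are 275 indicators.
For each fixed i, the pair (π(i), π(i+1)) is a uniformly random ordered pair of distinct values from {1, …, 276}; by symmetry P[π(i) > π(i+1)] = 1/2.
By linearity: E[X] = 275 · (1/2) = (276 − 1) · (1/2) = 275/2 ≈ 137.500000.

E[X] = 275/2 = 137.500000.


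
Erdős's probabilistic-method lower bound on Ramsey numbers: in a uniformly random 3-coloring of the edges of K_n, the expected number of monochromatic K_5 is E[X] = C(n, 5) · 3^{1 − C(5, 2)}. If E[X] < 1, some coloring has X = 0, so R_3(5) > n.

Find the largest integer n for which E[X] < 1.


We need C(n, 5) · 3^{1 − 10} < 1, i.e. C(n, 5) < 3^{10 − 1} = 19683.
Check values of n near the boundary:
  n = 15: C(15, 5) = 3003; 3003 < 19683? YES
  n = 16: C(16, 5) = 4368; 4368 < 19683? YES
  n = 17: C(17, 5) = 6188; 6188 < 19683? YES
  n = 18: C(18, 5) = 8568; 8568 < 19683? YES
  n = 19: C(19, 5) = 11628; 11628 < 19683? YES
  n = 20: C(20, 5) = 15504; 15504 < 19683? YES
  n = 21: C(21, 5) = 20349; 20349 < 19683? NO
The largest n with C(n, 5) < 19683 is n = 20 (where E[X] = 5168/6561 ≈ 0.787685). Hence R_3(5) > 20, i.e. R_3(5) ≥ 21.

Largest n = 20; hence R_3(5) > 20.


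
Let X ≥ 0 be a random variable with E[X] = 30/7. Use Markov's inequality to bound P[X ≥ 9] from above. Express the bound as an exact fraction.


μ = E[X] = 30/7, a = 9.
Markov: P[X ≥ 9] ≤ μ/a = (30/7)/9 = 10/21.
Numerically: ≈ 0.4762.
(Since a = 9 > μ = 4.2857, the bound 10/21 is < 1 and informative.)

P[X ≥ 9] ≤ 10/21 ≈ 0.4762.


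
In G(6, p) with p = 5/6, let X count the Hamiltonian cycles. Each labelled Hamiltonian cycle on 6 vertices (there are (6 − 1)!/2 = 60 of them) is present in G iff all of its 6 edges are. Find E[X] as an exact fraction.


K_6 has (6 − 1)!/2 = 60 labelled Hamiltonian cycles.
For each such Hamiltonian cycle H, let X_H = 1 if all 6 edges of H are present in G. Then P[X_H = 1] = p^{6} = (5/6)^{6} = 15625/46656.
By linearity of expectation: E[X] = Σ_H E[X_H] = 60 · p^{6} = 60 · 15625/46656 = 78125/3888.
Numerically: E[X] ≈ 20.1.

E[X] = 60 · (5/6)^{6} = 78125/3888 ≈ 20.1.


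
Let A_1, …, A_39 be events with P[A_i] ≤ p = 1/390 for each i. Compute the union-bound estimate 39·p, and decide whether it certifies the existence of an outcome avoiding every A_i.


Union bound: P[∪_{i=1}^{39} A_i] ≤ Σ_i P[A_i] ≤ 39·p = 39·(1/390) = 1/10.
Numerically: 1/10 ≈ 0.100.
Is 1/10 < 1? YES.
Since P[∪ A_i] ≤ 1/10 < 1, the complement has P[∩ A_i^c] ≥ 1 − 1/10 = 9/10 > 0, so some outcome avoids every A_i.

39·p = 1/10 ≈ 0.100; existence CERTIFIED by the union bound.


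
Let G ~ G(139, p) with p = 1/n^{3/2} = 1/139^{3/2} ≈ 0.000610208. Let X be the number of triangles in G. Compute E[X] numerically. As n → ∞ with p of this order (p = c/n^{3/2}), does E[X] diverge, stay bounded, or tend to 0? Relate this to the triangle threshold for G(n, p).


Number of potential triangles: C(139, 3) = 437989.
Each occurs with probability p³ ≈ (0.000610208)³ ≈ 2.27213117e-10.
By linearity: E[X] = C(139, 3)·p³ ≈ 437989 · 2.27213117e-10 ≈ 0.000100.
Since α = 3/2 > 1, p = c/n^{3/2} = o(1/n) is below the triangle threshold p ~ 1/n. Asymptotically E[X] ~ (c³/6)·n^{3(1−α)} = (1³/6)·n^{-1.5} → 0, so by Markov's inequality G has no triangles w.h.p.

E[X] ≈ 0.000100; in regime p = Θ(1/n^{3/2}) E[X] tends to 0 (below the triangle threshold p ~ 1/n).


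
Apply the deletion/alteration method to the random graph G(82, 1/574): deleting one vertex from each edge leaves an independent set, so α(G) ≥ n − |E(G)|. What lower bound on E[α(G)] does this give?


E[|E(G)|] = C(82, 2)·p = 3321 · (1/574) = 81/14.
E[α(G)] ≥ n − E[|E(G)|] = 82 − 81/14 = 1067/14.
Numerically: ≈ 76.214.
(This is only a lower bound; the true E[α(G)] may be larger.)

E[α(G)] ≥ 1067/14 ≈ 76.214.


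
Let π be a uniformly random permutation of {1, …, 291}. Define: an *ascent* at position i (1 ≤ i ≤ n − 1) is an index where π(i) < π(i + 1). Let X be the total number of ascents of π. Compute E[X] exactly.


Write X = Σ X_I over i = 1, …, 290, with X_I the indicator of one ascent.
There are 290 indicators.
For each fixed i, the pair (π(i), π(i+1)) is a uniformly random ordered pair of distinct values from {1, …, 291}; by symmetry P[π(i) < π(i+1)] = 1/2.
By linearity: E[X] = 290 · (1/2) = (291 − 1) · (1/2) = 145 ≈ 145.00000.

E[X] = 145 = 145.00000.


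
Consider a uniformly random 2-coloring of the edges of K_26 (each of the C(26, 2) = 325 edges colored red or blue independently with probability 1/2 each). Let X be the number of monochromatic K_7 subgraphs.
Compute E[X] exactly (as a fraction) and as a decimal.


Let X = Σ_S X_S over the C(26, 7) = 657800 subsets S of size 7, where X_S = 1 if the K_7 on S is monochromatic.
For a fixed S, the K_7 on S has C(7, 2) = 21 edges. P[all 21 edges red] = (1/2)^21, and likewise for blue, so P[monochromatic] = 2·(1/2)^21 = 2^{1 − 21} = 1/1048576.
By linearity of expectation: E[X] = C(26, 7) · 2^{1 − 21} = 657800 · 1/1048576 = 82225/131072.
Numerically: E[X] ≈ 0.62733.

E[X] = C(26,7)·2^(1−C(7,2)) = 82225/131072 ≈ 0.62733.


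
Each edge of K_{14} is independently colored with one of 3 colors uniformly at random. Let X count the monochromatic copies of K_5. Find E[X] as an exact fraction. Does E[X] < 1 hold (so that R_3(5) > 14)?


E[X] = C(14, 5) · 3^{1 − 10} = 2002 · 3^{−9} = 2002/19683.
As a reduced fraction: E[X] = 2002/19683 ≈ 0.101712.
Is E[X] < 1? YES.
Since E[X] < 1, there exists a 3-coloring of K_{14} with no monochromatic K_5; hence R_3(5) > 14.

E[X] = 2002/19683 ≈ 0.101712; E[X] < 1, so R_3(5) > 14.


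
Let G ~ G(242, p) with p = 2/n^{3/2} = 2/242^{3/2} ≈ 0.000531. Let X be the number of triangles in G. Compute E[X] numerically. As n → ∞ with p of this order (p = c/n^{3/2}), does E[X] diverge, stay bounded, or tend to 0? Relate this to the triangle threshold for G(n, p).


Number of potential triangles: C(242, 3) = 2332880.
Each occurs with probability p³ ≈ (0.000531)³ ≈ 1.49941e-10.
By linearity: E[X] = C(242, 3)·p³ ≈ 2332880 · 1.49941e-10 ≈ 0.000.
Since α = 3/2 > 1, p = c/n^{3/2} = o(1/n) is below the triangle threshold p ~ 1/n. Asymptotically E[X] ~ (c³/6)·n^{3(1−α)} = (2³/6)·n^{-1.5} → 0, so by Markov's inequality G has no triangles w.h.p.

E[X] ≈ 0.000; in regime p = Θ(1/n^{3/2}) E[X] tends to 0 (below the triangle threshold p ~ 1/n).


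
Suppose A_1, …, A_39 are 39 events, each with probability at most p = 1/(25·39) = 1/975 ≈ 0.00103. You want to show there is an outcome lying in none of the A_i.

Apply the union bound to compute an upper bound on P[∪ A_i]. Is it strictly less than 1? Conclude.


Union bound: P[∪_{i=1}^{39} A_i] ≤ Σ_i P[A_i] ≤ 39·p = 39·(1/975) = 1/25.
Numerically: 1/25 ≈ 0.04000.
Is 1/25 < 1? YES.
Since P[∪ A_i] ≤ 1/25 < 1, the complement has P[∩ A_i^c] ≥ 1 − 1/25 = 24/25 > 0, so some outcome avoids every A_i.

39·p = 1/25 ≈ 0.04000; existence CERTIFIED by the union bound.


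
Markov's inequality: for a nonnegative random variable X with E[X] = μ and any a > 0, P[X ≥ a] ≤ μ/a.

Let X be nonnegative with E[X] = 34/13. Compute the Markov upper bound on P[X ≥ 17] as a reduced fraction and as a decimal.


μ = E[X] = 34/13, a = 17.
Markov: P[X ≥ 17] ≤ μ/a = (34/13)/17 = 2/13.
Numerically: ≈ 0.15385.
(Since a = 17 > μ = 2.61538, the bound 2/13 is < 1 and informative.)

P[X ≥ 17] ≤ 2/13 ≈ 0.15385.


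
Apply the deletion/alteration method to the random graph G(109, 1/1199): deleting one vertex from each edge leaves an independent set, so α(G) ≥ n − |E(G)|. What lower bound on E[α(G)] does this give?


E[|E(G)|] = C(109, 2)·p = 5886 · (1/1199) = 54/11.
E[α(G)] ≥ n − E[|E(G)|] = 109 − 54/11 = 1145/11.
Numerically: ≈ 104.090909.
(This is only a lower bound; the true E[α(G)] may be larger.)

E[α(G)] ≥ 1145/11 ≈ 104.090909.


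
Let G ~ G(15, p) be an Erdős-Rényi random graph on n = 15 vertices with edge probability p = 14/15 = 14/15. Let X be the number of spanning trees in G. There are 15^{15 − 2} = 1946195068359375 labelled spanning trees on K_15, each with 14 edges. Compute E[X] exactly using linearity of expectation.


K_15 has 15^{15 − 2} = 1946195068359375 labelled spanning trees.
For each such spanning tree H, let X_H = 1 if all 14 edges of H are present in G. Then P[X_H = 1] = p^{14} = (14/15)^{14} = 11112006825558016/29192926025390625.
By linearity: E[X] = Σ_H E[X_H] = 1946195068359375 · p^{14} = 1946195068359375 · 11112006825558016/29192926025390625 = 11112006825558016/15.
Numerically: E[X] ≈ 7.41e+14.

E[X] = 1946195068359375 · (14/15)^{14} = 11112006825558016/15 ≈ 7.41e+14.


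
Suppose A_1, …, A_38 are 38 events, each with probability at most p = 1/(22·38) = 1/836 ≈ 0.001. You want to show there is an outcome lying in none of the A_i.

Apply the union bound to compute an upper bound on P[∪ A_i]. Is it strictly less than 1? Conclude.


Union bound: P[∪_{i=1}^{38} A_i] ≤ Σ_i P[A_i] ≤ 38·p = 38·(1/836) = 1/22.
Numerically: 1/22 ≈ 0.045.
Is 1/22 < 1? YES.
Since P[∪ A_i] ≤ 1/22 < 1, the complement has P[∩ A_i^c] ≥ 1 − 1/22 = 21/22 > 0, so some outcome avoids every A_i.

38·p = 1/22 ≈ 0.045; existence CERTIFIED by the union bound.


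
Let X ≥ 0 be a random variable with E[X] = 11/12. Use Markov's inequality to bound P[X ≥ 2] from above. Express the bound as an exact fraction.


μ = E[X] = 11/12, a = 2.
Markov: P[X ≥ 2] ≤ μ/a = (11/12)/2 = 11/24.
Numerically: ≈ 0.458.
(Since a = 2 > μ = 0.917, the bound 11/24 is < 1 and informative.)

P[X ≥ 2] ≤ 11/24 ≈ 0.458.


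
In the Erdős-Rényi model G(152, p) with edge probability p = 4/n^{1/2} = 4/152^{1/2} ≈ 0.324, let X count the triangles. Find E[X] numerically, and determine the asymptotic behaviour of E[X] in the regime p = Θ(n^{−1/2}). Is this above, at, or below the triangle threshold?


Number of potential triangles: C(152, 3) = 573800.
Each occurs with probability p³ ≈ (0.324)³ ≈ 3.41519e-02.
By linearity: E[X] = C(152, 3)·p³ ≈ 573800 · 3.41519e-02 ≈ 19596.348.
Since α = 1/2 < 1, p = c/n^{1/2} ≫ 1/n is above the triangle threshold p ~ 1/n. Asymptotically E[X] ~ (c³/6)·n^{3(1−α)} = (4³/6)·n^{1.5} → ∞; triangles are abundant w.h.p.

E[X] ≈ 19596.348; in regime p = Θ(1/n^{1/2}) E[X] diverges (above the triangle threshold p ~ 1/n).


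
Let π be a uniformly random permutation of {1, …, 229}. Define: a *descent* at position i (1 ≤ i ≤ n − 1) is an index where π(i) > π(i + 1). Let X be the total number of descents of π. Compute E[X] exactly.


Write X = Σ X_I over i = 1, …, 228, with X_I the indicator of one descent.
There are 228 indicators.
For each fixed i, the pair (π(i), π(i+1)) is a uniformly random ordered pair of distinct values from {1, …, 229}; by symmetry P[π(i) > π(i+1)] = 1/2.
By linearity: E[X] = 228 · (1/2) = (229 − 1) · (1/2) = 114 ≈ 114.0000.

E[X] = 114 = 114.0000.


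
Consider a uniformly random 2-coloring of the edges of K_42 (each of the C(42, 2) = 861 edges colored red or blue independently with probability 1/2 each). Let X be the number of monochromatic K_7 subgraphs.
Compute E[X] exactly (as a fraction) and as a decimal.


Let X = Σ_S X_S over the C(42, 7) = 26978328 subsets S of size 7, where X_S = 1 if the K_7 on S is monochromatic.
For a fixed S, the K_7 on S has C(7, 2) = 21 edges. P[all 21 edges red] = (1/2)^21, and likewise for blue, so P[monochromatic] = 2·(1/2)^21 = 2^{1 − 21} = 1/1048576.
By linearity: E[X] = C(42, 7) · 2^{1 − 21} = 26978328 · 1/1048576 = 3372291/131072.
Numerically: E[X] ≈ 25.729.

E[X] = C(42,7)·2^(1−C(7,2)) = 3372291/131072 ≈ 25.729.


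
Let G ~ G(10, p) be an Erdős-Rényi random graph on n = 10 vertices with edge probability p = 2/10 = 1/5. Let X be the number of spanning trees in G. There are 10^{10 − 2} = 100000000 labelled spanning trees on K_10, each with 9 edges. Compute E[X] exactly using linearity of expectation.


K_10 has 10^{10 − 2} = 100000000 labelled spanning trees.
For each such spanning tree H, let X_H = 1 if all 9 edges of H are present in G. Then P[X_H = 1] = p^{9} = (1/5)^{9} = 1/1953125.
Summing the indicators: E[X] = Σ_H E[X_H] = 100000000 · p^{9} = 100000000 · 1/1953125 = 256/5.
Numerically: E[X] ≈ 51.2.

E[X] = 100000000 · (1/5)^{9} = 256/5 ≈ 51.2.


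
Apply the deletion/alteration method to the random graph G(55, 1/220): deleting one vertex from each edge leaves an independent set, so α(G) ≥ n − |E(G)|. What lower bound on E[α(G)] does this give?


E[|E(G)|] = C(55, 2)·p = 1485 · (1/220) = 27/4.
E[α(G)] ≥ n − E[|E(G)|] = 55 − 27/4 = 193/4.
Numerically: ≈ 48.250000.
(This is only a lower bound; the true E[α(G)] may be larger.)

E[α(G)] ≥ 193/4 ≈ 48.250000.


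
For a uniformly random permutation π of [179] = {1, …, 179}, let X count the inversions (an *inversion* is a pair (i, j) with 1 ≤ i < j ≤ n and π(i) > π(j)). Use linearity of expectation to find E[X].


Write X = Σ X_I over the C(179, 2) = 15931 pairs i < j, with X_I the indicator of one inversion.
There are 15931 indicators.
For each fixed pair i < j, the values π(i) and π(j) are two distinct elements of {1, …, 179} in uniformly random order; by symmetry P[π(i) > π(j)] = 1/2.
By linearity: E[X] = 15931 · (1/2) = C(179, 2) · (1/2) = 15931/2 = 15931/2 ≈ 7965.500.

E[X] = 15931/2 = 7965.500.


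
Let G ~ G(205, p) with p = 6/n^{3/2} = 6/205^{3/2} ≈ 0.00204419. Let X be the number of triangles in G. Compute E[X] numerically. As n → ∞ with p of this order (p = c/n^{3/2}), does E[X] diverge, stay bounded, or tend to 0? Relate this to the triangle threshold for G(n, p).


Number of potential triangles: C(205, 3) = 1414910.
Each occurs with probability p³ ≈ (0.00204419)³ ≈ 8.54203559e-09.
By linearity: E[X] = C(205, 3)·p³ ≈ 1414910 · 8.54203559e-09 ≈ 0.012086.
Since α = 3/2 > 1, p = c/n^{3/2} = o(1/n) is below the triangle threshold p ~ 1/n. Asymptotically E[X] ~ (c³/6)·n^{3(1−α)} = (6³/6)·n^{-1.5} → 0, so by Markov's inequality G has no triangles w.h.p.

E[X] ≈ 0.012086; in regime p = Θ(1/n^{3/2}) E[X] tends to 0 (below the triangle threshold p ~ 1/n).


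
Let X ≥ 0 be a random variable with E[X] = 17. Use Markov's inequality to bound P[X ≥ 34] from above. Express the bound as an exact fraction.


μ = E[X] = 17, a = 34.
Markov: P[X ≥ 34] ≤ μ/a = (17)/34 = 1/2.
Numerically: ≈ 0.50000.
(Since a = 34 > μ = 17.00000, the bound 1/2 is < 1 and informative.)

P[X ≥ 34] ≤ 1/2 ≈ 0.50000.


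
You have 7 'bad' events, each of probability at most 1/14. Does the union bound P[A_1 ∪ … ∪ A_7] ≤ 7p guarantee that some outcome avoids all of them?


Union bound: P[∪_{i=1}^{7} A_i] ≤ Σ_i P[A_i] ≤ 7·p = 7·(1/14) = 1/2.
Numerically: 1/2 ≈ 0.5000000.
Is 1/2 < 1? YES.
Since P[∪ A_i] ≤ 1/2 < 1, the complement has P[∩ A_i^c] ≥ 1 − 1/2 = 1/2 > 0, so some outcome avoids every A_i.

7·p = 1/2 ≈ 0.5000000; existence CERTIFIED by the union bound.


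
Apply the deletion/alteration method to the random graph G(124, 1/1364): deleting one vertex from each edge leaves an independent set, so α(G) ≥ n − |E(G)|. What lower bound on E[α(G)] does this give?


E[|E(G)|] = C(124, 2)·p = 7626 · (1/1364) = 123/22.
E[α(G)] ≥ n − E[|E(G)|] = 124 − 123/22 = 2605/22.
Numerically: ≈ 118.40909.
(This is only a lower bound; the true E[α(G)] may be larger.)

E[α(G)] ≥ 2605/22 ≈ 118.40909.


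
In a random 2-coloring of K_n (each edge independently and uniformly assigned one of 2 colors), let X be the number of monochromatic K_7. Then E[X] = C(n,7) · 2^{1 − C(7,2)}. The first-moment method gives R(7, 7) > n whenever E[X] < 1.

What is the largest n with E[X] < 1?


We need C(n, 7) · 2^{1 − 21} < 1, i.e. C(n, 7) < 2^{21 − 1} = 1048576.
Check values of n near the boundary:
  n = 24: C(24, 7) = 346104; 346104 < 1048576? YES
  n = 25: C(25, 7) = 480700; 480700 < 1048576? YES
  n = 26: C(26, 7) = 657800; 657800 < 1048576? YES
  n = 27: C(27, 7) = 888030; 888030 < 1048576? YES
  n = 28: C(28, 7) = 1184040; 1184040 < 1048576? NO
  n = 29: C(29, 7) = 1560780; 1560780 < 1048576? NO
  n = 30: C(30, 7) = 2035800; 2035800 < 1048576? NO
The largest n with C(n, 7) < 1048576 is n = 27 (where E[X] = 444015/524288 ≈ 0.84689). Hence R(7, 7) > 27, i.e. R(7, 7) ≥ 28.

Largest n = 27; hence R(7, 7) > 27.


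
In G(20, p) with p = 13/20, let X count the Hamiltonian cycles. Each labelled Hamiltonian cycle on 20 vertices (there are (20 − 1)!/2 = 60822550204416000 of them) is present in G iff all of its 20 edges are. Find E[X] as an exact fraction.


K_20 has (20 − 1)!/2 = 60822550204416000 labelled Hamiltonian cycles.
For each such Hamiltonian cycle H, let X_H = 1 if all 20 edges of H are present in G. Then P[X_H = 1] = p^{20} = (13/20)^{20} = 19004963774880799438801/104857600000000000000000000.
By linearity: E[X] = Σ_H E[X_H] = 60822550204416000 · p^{20} = 60822550204416000 · 19004963774880799438801/104857600000000000000000000 = 282209561360057334695429506990221/25600000000000000000.
Numerically: E[X] ≈ 1.1e+13.

E[X] = 60822550204416000 · (13/20)^{20} = 282209561360057334695429506990221/25600000000000000000 ≈ 1.1e+13.


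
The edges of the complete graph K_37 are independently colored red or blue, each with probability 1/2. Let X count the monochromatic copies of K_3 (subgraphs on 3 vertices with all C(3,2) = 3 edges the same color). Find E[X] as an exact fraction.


Let X = Σ_S X_S over the C(37, 3) = 7770 subsets S of size 3, where X_S = 1 if the K_3 on S is monochromatic.
For a fixed S, the K_3 on S has C(3, 2) = 3 edges. P[all 3 edges red] = (1/2)^3, and likewise for blue, so P[monochromatic] = 2·(1/2)^3 = 2^{1 − 3} = 1/4.
Summing: E[X] = C(37, 3) · 2^{1 − 3} = 7770 · 1/4 = 3885/2.
Numerically: E[X] ≈ 1942.500.

E[X] = C(37,3)·2^(1−C(3,2)) = 3885/2 ≈ 1942.500.


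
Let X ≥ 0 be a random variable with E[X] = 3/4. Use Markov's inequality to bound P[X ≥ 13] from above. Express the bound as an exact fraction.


μ = E[X] = 3/4, a = 13.
Markov: P[X ≥ 13] ≤ μ/a = (3/4)/13 = 3/52.
Numerically: ≈ 0.0577.
(Since a = 13 > μ = 0.7500, the bound 3/52 is < 1 and informative.)

P[X ≥ 13] ≤ 3/52 ≈ 0.0577.


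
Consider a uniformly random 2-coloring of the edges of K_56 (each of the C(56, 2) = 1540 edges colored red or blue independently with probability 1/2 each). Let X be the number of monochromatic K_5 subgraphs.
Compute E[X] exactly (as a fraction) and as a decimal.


Let X = Σ_S X_S over the C(56, 5) = 3819816 subsets S of size 5, where X_S = 1 if the K_5 on S is monochromatic.
For a fixed S, the K_5 on S has C(5, 2) = 10 edges. P[all 10 edges red] = (1/2)^10, and likewise for blue, so P[monochromatic] = 2·(1/2)^10 = 2^{1 − 10} = 1/512.
Summing: E[X] = C(56, 5) · 2^{1 − 10} = 3819816 · 1/512 = 477477/64.
Numerically: E[X] ≈ 7460.5781.

E[X] = C(56,5)·2^(1−C(5,2)) = 477477/64 ≈ 7460.5781.


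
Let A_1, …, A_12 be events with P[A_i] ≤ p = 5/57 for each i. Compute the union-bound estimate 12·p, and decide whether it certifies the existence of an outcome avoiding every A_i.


Union bound: P[∪_{i=1}^{12} A_i] ≤ Σ_i P[A_i] ≤ 12·p = 12·(5/57) = 20/19.
Numerically: 20/19 ≈ 1.053.
Is 20/19 < 1? NO.
Since the bound 20/19 is ≥ 1, the union bound is uninformative here; it does NOT by itself certify existence.

12·p = 20/19 ≈ 1.053; existence NOT certified by the union bound.


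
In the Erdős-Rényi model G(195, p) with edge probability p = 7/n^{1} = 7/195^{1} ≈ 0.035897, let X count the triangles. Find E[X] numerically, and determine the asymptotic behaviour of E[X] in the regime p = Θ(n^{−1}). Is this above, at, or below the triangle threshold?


Number of potential triangles: C(195, 3) = 1216865.
Each occurs with probability p³ ≈ (0.035897)³ ≈ 4.6258366e-05.
By linearity: E[X] = C(195, 3)·p³ ≈ 1216865 · 4.6258366e-05 ≈ 56.29019.
Here α = 1, so p = 7/n is exactly at the triangle threshold p ~ 1/n. Asymptotically E[X] → c³/6 = 7³/6 = 343/6 ≈ 57.16667, a bounded constant. In this regime the triangle count is asymptotically Poisson(c³/6).

E[X] ≈ 56.29019; in regime p = Θ(1/n^{1}) E[X] stays bounded (at the triangle threshold p ~ 1/n).


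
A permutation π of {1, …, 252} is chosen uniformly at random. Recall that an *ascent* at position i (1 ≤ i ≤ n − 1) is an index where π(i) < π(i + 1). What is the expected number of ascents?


Write X = Σ X_I over i = 1, …, 251, with X_I the indicator of one ascent.
There are 251 indicators.
For each fixed i, the pair (π(i), π(i+1)) is a uniformly random ordered pair of distinct values from {1, …, 252}; by symmetry P[π(i) < π(i+1)] = 1/2.
By linearity: E[X] = 251 · (1/2) = (252 − 1) · (1/2) = 251/2 ≈ 125.500000.

E[X] = 251/2 = 125.500000.


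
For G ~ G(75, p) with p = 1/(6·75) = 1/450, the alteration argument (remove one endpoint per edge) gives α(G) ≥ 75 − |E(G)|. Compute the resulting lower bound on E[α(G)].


E[|E(G)|] = C(75, 2)·p = 2775 · (1/450) = 37/6.
E[α(G)] ≥ n − E[|E(G)|] = 75 − 37/6 = 413/6.
Numerically: ≈ 68.8333.
(This is only a lower bound; the true E[α(G)] may be larger.)

E[α(G)] ≥ 413/6 ≈ 68.8333.


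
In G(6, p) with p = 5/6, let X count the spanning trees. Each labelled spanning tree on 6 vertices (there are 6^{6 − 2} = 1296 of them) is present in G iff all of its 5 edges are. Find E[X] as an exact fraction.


K_6 has 6^{6 − 2} = 1296 labelled spanning trees.
For each such spanning tree H, let X_H = 1 if all 5 edges of H are present in G. Then P[X_H = 1] = p^{5} = (5/6)^{5} = 3125/7776.
Summing the indicators: E[X] = Σ_H E[X_H] = 1296 · p^{5} = 1296 · 3125/7776 = 3125/6.
Numerically: E[X] ≈ 520.83.

E[X] = 1296 · (5/6)^{5} = 3125/6 ≈ 520.83.


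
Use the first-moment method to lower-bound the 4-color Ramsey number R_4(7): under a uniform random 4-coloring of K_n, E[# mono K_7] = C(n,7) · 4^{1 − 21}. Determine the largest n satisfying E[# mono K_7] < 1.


We need C(n, 7) · 4^{1 − 21} < 1, i.e. C(n, 7) < 4^{21 − 1} = 1099511627776.
Check values of n near the boundary:
  n = 176: C(176, 7) = 919790691600; 919790691600 < 1099511627776? YES
  n = 177: C(177, 7) = 957664425960; 957664425960 < 1099511627776? YES
  n = 178: C(178, 7) = 996867063280; 996867063280 < 1099511627776? YES
  n = 179: C(179, 7) = 1037437234460; 1037437234460 < 1099511627776? YES
  n = 180: C(180, 7) = 1079414463600; 1079414463600 < 1099511627776? YES
  n = 181: C(181, 7) = 1122839183400; 1122839183400 < 1099511627776? NO
The largest n with C(n, 7) < 1099511627776 is n = 180 (where E[X] = 67463403975/68719476736 ≈ 0.982). Hence R_4(7) > 180, i.e. R_4(7) ≥ 181.

Largest n = 180; hence R_4(7) > 180.


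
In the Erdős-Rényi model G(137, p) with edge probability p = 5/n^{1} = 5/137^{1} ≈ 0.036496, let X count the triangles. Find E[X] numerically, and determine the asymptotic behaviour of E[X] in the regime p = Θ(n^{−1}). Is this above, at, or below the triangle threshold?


Number of potential triangles: C(137, 3) = 419220.
Each occurs with probability p³ ≈ (0.036496)³ ≈ 4.8612540e-05.
By linearity: E[X] = C(137, 3)·p³ ≈ 419220 · 4.8612540e-05 ≈ 20.37935.
Here α = 1, so p = 5/n is exactly at the triangle threshold p ~ 1/n. Asymptotically E[X] → c³/6 = 5³/6 = 125/6 ≈ 20.83333, a bounded constant. In this regime the triangle count is asymptotically Poisson(c³/6).

E[X] ≈ 20.37935; in regime p = Θ(1/n^{1}) E[X] stays bounded (at the triangle threshold p ~ 1/n).


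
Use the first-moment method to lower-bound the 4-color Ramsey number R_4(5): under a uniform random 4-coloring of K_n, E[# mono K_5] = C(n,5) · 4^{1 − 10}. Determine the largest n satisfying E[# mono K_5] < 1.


We need C(n, 5) · 4^{1 − 10} < 1, i.e. C(n, 5) < 4^{10 − 1} = 262144.
Check values of n near the boundary:
  n = 31: C(31, 5) = 169911; 169911 < 262144? YES
  n = 32: C(32, 5) = 201376; 201376 < 262144? YES
  n = 33: C(33, 5) = 237336; 237336 < 262144? YES
  n = 34: C(34, 5) = 278256; 278256 < 262144? NO
  n = 35: C(35, 5) = 324632; 324632 < 262144? NO
  n = 36: C(36, 5) = 376992; 376992 < 262144? NO
The largest n with C(n, 5) < 262144 is n = 33 (where E[X] = 29667/32768 ≈ 0.905365). Hence R_4(5) > 33, i.e. R_4(5) ≥ 34.

Largest n = 33; hence R_4(5) > 33.


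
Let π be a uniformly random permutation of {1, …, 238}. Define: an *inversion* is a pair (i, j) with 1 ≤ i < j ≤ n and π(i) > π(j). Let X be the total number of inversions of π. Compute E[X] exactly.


Write X = Σ X_I over the C(238, 2) = 28203 pairs i < j, with X_I the indicator of one inversion.
There are 28203 indicators.
For each fixed pair i < j, the values π(i) and π(j) are two distinct elements of {1, …, 238} in uniformly random order; by symmetry P[π(i) > π(j)] = 1/2.
By linearity: E[X] = 28203 · (1/2) = C(238, 2) · (1/2) = 28203/2 = 28203/2 ≈ 14101.500000.

E[X] = 28203/2 = 14101.500000.


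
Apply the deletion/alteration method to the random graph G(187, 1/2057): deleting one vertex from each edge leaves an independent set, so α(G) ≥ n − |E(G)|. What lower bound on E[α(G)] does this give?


E[|E(G)|] = C(187, 2)·p = 17391 · (1/2057) = 93/11.
E[α(G)] ≥ n − E[|E(G)|] = 187 − 93/11 = 1964/11.
Numerically: ≈ 178.545.
(This is only a lower bound; the true E[α(G)] may be larger.)

E[α(G)] ≥ 1964/11 ≈ 178.545.


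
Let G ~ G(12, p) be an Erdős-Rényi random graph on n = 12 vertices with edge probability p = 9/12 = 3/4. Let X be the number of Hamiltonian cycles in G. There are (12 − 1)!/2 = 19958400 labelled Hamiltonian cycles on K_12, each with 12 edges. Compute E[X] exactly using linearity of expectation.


K_12 has (12 − 1)!/2 = 19958400 labelled Hamiltonian cycles.
For each such Hamiltonian cycle H, let X_H = 1 if all 12 edges of H are present in G. Then P[X_H = 1] = p^{12} = (3/4)^{12} = 531441/16777216.
By linearity of expectation: E[X] = Σ_H E[X_H] = 19958400 · p^{12} = 19958400 · 531441/16777216 = 82864937925/131072.
Numerically: E[X] ≈ 6.322e+05.

E[X] = 19958400 · (3/4)^{12} = 82864937925/131072 ≈ 6.322e+05.


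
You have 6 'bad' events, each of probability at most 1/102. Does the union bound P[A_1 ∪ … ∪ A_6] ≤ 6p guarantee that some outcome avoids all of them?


Union bound: P[∪_{i=1}^{6} A_i] ≤ Σ_i P[A_i] ≤ 6·p = 6·(1/102) = 1/17.
Numerically: 1/17 ≈ 0.0588235.
Is 1/17 < 1? YES.
Since P[∪ A_i] ≤ 1/17 < 1, the complement has P[∩ A_i^c] ≥ 1 − 1/17 = 16/17 > 0, so some outcome avoids every A_i.

6·p = 1/17 ≈ 0.0588235; existence CERTIFIED by the union bound.


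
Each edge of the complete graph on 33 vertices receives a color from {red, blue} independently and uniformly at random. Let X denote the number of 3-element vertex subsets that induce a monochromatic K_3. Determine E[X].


Let X = Σ_S X_S over the C(33, 3) = 5456 subsets S of size 3, where X_S = 1 if the K_3 on S is monochromatic.
For a fixed S, the K_3 on S has C(3, 2) = 3 edges. P[all 3 edges red] = (1/2)^3, and likewise for blue, so P[monochromatic] = 2·(1/2)^3 = 2^{1 − 3} = 1/4.
Summing: E[X] = C(33, 3) · 2^{1 − 3} = 5456 · 1/4 = 1364.
Numerically: E[X] ≈ 1364.0000.

E[X] = C(33,3)·2^(1−C(3,2)) = 1364 ≈ 1364.0000.


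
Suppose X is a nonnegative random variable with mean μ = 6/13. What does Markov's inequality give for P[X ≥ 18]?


μ = E[X] = 6/13, a = 18.
Markov: P[X ≥ 18] ≤ μ/a = (6/13)/18 = 1/39.
Numerically: ≈ 0.025641.
(Since a = 18 > μ = 0.461538, the bound 1/39 is < 1 and informative.)

P[X ≥ 18] ≤ 1/39 ≈ 0.025641.


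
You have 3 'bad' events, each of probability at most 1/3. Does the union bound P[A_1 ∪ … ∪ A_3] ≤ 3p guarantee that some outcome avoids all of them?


Union bound: P[∪_{i=1}^{3} A_i] ≤ Σ_i P[A_i] ≤ 3·p = 3·(1/3) = 1.
Numerically: 1 ≈ 1.000000.
Is 1 < 1? NO.
Since the bound 1 is ≥ 1, the union bound is uninformative here; it does NOT by itself certify existence.

3·p = 1 ≈ 1.000000; existence NOT certified by the union bound.


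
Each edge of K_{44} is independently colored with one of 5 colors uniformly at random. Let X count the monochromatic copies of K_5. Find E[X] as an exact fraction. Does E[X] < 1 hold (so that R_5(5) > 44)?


E[X] = C(44, 5) · 5^{1 − 10} = 1086008 · 5^{−9} = 1086008/1953125.
As a reduced fraction: E[X] = 1086008/1953125 ≈ 0.5560.
Is E[X] < 1? YES.
Since E[X] < 1, there exists a 5-coloring of K_{44} with no monochromatic K_5; hence R_5(5) > 44.

E[X] = 1086008/1953125 ≈ 0.5560; E[X] < 1, so R_5(5) > 44.


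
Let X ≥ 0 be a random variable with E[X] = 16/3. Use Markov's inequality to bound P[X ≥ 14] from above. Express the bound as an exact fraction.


μ = E[X] = 16/3, a = 14.
Markov: P[X ≥ 14] ≤ μ/a = (16/3)/14 = 8/21.
Numerically: ≈ 0.380952.
(Since a = 14 > μ = 5.333333, the bound 8/21 is < 1 and informative.)

P[X ≥ 14] ≤ 8/21 ≈ 0.380952.


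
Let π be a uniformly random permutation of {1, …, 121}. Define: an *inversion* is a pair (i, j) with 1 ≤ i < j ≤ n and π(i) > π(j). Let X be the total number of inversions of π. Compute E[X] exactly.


Write X = Σ X_I over the C(121, 2) = 7260 pairs i < j, with X_I the indicator of one inversion.
There are 7260 indicators.
For each fixed pair i < j, the values π(i) and π(j) are two distinct elements of {1, …, 121} in uniformly random order; by symmetry P[π(i) > π(j)] = 1/2.
By linearity: E[X] = 7260 · (1/2) = C(121, 2) · (1/2) = 7260/2 = 3630 ≈ 3630.00000.

E[X] = 3630 = 3630.00000.


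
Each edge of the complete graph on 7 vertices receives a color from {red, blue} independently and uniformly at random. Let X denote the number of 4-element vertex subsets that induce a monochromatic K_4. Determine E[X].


Let X = Σ_S X_S over the C(7, 4) = 35 subsets S of size 4, where X_S = 1 if the K_4 on S is monochromatic.
For a fixed S, the K_4 on S has C(4, 2) = 6 edges. P[all 6 edges red] = (1/2)^6, and likewise for blue, so P[monochromatic] = 2·(1/2)^6 = 2^{1 − 6} = 1/32.
By linearity: E[X] = C(7, 4) · 2^{1 − 6} = 35 · 1/32 = 35/32.
Numerically: E[X] ≈ 1.0938.

E[X] = C(7,4)·2^(1−C(4,2)) = 35/32 ≈ 1.0938.


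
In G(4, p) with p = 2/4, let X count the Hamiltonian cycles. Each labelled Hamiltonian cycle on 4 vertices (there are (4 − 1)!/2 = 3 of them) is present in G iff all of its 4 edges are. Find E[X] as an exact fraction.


K_4 has (4 − 1)!/2 = 3 labelled Hamiltonian cycles.
For each such Hamiltonian cycle H, let X_H = 1 if all 4 edges of H are present in G. Then P[X_H = 1] = p^{4} = (1/2)^{4} = 1/16.
By linearity: E[X] = Σ_H E[X_H] = 3 · p^{4} = 3 · 1/16 = 3/16.
Numerically: E[X] ≈ 0.1875.

E[X] = 3 · (1/2)^{4} = 3/16 ≈ 0.1875.


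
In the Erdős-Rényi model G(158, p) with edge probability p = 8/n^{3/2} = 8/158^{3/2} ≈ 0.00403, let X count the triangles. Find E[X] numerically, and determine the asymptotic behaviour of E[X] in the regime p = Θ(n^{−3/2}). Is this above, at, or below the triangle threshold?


Number of potential triangles: C(158, 3) = 644956.
Each occurs with probability p³ ≈ (0.00403)³ ≈ 6.53602e-08.
By linearity: E[X] = C(158, 3)·p³ ≈ 644956 · 6.53602e-08 ≈ 0.042.
Since α = 3/2 > 1, p = c/n^{3/2} = o(1/n) is below the triangle threshold p ~ 1/n. Asymptotically E[X] ~ (c³/6)·n^{3(1−α)} = (8³/6)·n^{-1.5} → 0, so by Markov's inequality G has no triangles w.h.p.

E[X] ≈ 0.042; in regime p = Θ(1/n^{3/2}) E[X] tends to 0 (below the triangle threshold p ~ 1/n).


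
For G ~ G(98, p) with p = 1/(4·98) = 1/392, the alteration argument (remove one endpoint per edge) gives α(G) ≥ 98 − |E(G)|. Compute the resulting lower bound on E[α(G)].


E[|E(G)|] = C(98, 2)·p = 4753 · (1/392) = 97/8.
E[α(G)] ≥ n − E[|E(G)|] = 98 − 97/8 = 687/8.
Numerically: ≈ 85.87500.
(This is only a lower bound; the true E[α(G)] may be larger.)

E[α(G)] ≥ 687/8 ≈ 85.87500.
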